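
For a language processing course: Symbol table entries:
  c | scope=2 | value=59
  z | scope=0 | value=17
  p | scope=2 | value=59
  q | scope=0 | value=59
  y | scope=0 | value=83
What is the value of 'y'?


Searching symbol table for 'y':
  c | scope=2 | value=59
  z | scope=0 | value=17
  p | scope=2 | value=59
  q | scope=0 | value=59
  y | scope=0 | value=83 <- MATCH
Found 'y' at scope 0 with value 83

83


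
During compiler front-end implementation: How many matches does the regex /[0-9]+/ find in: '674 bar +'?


Pattern: /[0-9]+/ (int literals)
Input: '674 bar +'
Scanning for matches:
  Match 1: '674'
Total matches: 1

1


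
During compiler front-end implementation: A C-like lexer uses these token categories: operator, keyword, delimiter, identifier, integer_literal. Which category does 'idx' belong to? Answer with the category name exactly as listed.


Token: 'idx'
Checking categories:
  identifier: YES
  integer_literal: no
  operator: no
  keyword: no
  delimiter: no
Category: identifier

identifier


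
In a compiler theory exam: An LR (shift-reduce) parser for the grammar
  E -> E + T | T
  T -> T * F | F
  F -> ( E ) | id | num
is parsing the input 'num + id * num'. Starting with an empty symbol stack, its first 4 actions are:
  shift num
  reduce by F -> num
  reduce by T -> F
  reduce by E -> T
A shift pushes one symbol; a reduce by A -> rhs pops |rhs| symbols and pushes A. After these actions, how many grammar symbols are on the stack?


Tracking the symbol stack through each action:
  Action 1: shift 'num' : push -> stack = [num] (size 1)
  Action 2: reduce by F -> num : pop 1, push F -> stack = [F] (size 1)
  Action 3: reduce by T -> F : pop 1, push T -> stack = [T] (size 1)
  Action 4: reduce by E -> T : pop 1, push E -> stack = [E] (size 1)
Final stack size: 1

1


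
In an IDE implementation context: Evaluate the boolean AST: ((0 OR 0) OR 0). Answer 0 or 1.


Step 1: Evaluate inner node
  0 OR 0 = 0
Step 2: Evaluate root node
  0 OR 0 = 0

0


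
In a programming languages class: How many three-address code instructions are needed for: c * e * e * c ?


Expression: c * e * e * c
Generating three-address code (respecting * over +/- precedence):
  Instruction 1: t1 = c * e
  Instruction 2: t2 = t1 * e
  Instruction 3: t3 = t2 * c
Total instructions: 3

3


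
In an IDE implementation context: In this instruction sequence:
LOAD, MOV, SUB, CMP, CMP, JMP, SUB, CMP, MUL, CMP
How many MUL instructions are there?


Scanning instruction sequence for MUL:
  Position 1: LOAD
  Position 2: MOV
  Position 3: SUB
  Position 4: CMP
  Position 5: CMP
  Position 6: JMP
  Position 7: SUB
  Position 8: CMP
  Position 9: MUL <- MATCH
  Position 10: CMP
Matches at positions: [9]
Total MUL count: 1

1


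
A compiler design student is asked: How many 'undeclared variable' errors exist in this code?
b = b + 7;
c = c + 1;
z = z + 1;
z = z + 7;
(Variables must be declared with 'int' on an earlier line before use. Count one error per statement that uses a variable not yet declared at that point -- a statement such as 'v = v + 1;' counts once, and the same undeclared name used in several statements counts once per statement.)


Scanning code line by line:
  Line 1: use 'b' -> ERROR (undeclared)
  Line 2: use 'c' -> ERROR (undeclared)
  Line 3: use 'z' -> ERROR (undeclared)
  Line 4: use 'z' -> ERROR (undeclared)
Total undeclared variable errors: 4

4


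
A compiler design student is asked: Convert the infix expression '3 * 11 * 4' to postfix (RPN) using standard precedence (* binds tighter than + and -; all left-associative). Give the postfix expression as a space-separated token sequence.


Applying the shunting-yard algorithm:
  Operand 3 -> output
  Push '*' onto operator stack -> op-stack: [*]
  Operand 11 -> output
  See '*' (prec 2); top '*' (prec 2) >= it -> pop '*' to output
  Push '*' onto operator stack -> op-stack: [*]
  Operand 4 -> output
  End of input: pop '*' to output
Postfix result: 3 11 * 4 *

3 11 * 4 *


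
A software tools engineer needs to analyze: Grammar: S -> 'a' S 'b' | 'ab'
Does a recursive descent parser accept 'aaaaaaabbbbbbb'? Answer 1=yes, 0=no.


Grammar accepts strings of the form a^n b^n (n >= 1)
Word: 'aaaaaaabbbbbbb'
Counting: 7 a's and 7 b's
Check: 7 == 7? Yes
Derivation (S -> aSb applied 6 time(s), then S -> ab): S => aSb => aaSbb => aaaSbbb => aaaaSbbbb => aaaaaSbbbbb => aaaaaaSbbbbbb => aaaaaaabbbbbbb
Accepted

1


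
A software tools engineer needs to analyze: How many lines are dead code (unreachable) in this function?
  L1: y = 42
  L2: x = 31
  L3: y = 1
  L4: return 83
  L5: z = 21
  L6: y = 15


Analyzing control flow:
  L1: reachable (before return)
  L2: reachable (before return)
  L3: reachable (before return)
  L4: reachable (return statement)
  L5: DEAD (after return at L4)
  L6: DEAD (after return at L4)
Return at L4, total lines = 6
Dead lines: L5 through L6
Count: 2

2


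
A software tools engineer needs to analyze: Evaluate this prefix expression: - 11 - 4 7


Parsing prefix expression: - 11 - 4 7
Step 1: Innermost operation '- 4 7'
  4 - 7 = -3
Step 2: Outer operation '- 11 [-3]'
  11 - -3 = 14

14


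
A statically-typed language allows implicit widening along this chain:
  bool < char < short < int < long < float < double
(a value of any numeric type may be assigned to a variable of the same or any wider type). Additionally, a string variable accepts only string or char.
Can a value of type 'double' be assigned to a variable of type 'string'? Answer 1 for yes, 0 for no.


Target variable type: string
Source value type: double
Rule: string accepts only {string, char}
  source 'double' in {string, char}? No
Result: 0

0


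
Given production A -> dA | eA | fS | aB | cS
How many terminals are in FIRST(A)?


Production: A -> dA | eA | fS | aB | cS
Examining each alternative for leading terminals:
  A -> dA : first terminal = 'd'
  A -> eA : first terminal = 'e'
  A -> fS : first terminal = 'f'
  A -> aB : first terminal = 'a'
  A -> cS : first terminal = 'c'
FIRST(A) = {a, c, d, e, f}
Count: 5

5


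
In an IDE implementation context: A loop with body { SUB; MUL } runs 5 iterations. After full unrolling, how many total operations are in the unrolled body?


Loop body operations: SUB, MUL (2 ops per iteration)
Unrolling 5 iterations:
  Iteration 1: SUB, MUL (2 ops)
  Iteration 2: SUB, MUL (2 ops)
  Iteration 3: SUB, MUL (2 ops)
  Iteration 4: SUB, MUL (2 ops)
  Iteration 5: SUB, MUL (2 ops)
Total: 5 iterations * 2 ops/iter = 10 operations

10


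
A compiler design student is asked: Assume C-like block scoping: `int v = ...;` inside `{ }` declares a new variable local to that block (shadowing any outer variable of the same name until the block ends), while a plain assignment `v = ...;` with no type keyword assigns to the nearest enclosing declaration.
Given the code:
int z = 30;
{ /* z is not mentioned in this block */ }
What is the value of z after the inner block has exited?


Analyzing scoping rules:
Outer scope: declares z = 30
Inner block: z is neither redeclared nor assigned -> unchanged
After the block -> 30
Result: 30

30


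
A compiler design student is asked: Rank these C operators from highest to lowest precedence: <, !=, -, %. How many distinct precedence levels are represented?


Looking up precedence for each operator:
  < -> precedence 4
  != -> precedence 3
  - -> precedence 5
  % -> precedence 6
Sorted highest to lowest: %, -, <, !=
Distinct precedence values: [6, 5, 4, 3]
Number of distinct levels: 4

4


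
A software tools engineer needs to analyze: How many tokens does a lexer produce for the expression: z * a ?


Scanning 'z * a'
Token 1: 'z' -> identifier
Token 2: '*' -> operator
Token 3: 'a' -> identifier
Total tokens: 3

3


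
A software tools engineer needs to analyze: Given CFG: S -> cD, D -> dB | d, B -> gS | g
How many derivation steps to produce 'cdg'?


Grammar: S -> cD, D -> dB | d, B -> gS | g
Deriving 'cdg':
Step 1: S -> cD => cD
Step 2: D -> dB => cdB
Step 3: B -> g => cdg
Total derivation steps: 3

3


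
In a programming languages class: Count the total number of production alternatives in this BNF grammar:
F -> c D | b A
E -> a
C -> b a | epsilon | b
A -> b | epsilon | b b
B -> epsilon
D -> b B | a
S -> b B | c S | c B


Counting alternatives per rule:
  F: 2 alternative(s)
  E: 1 alternative(s)
  C: 3 alternative(s)
  A: 3 alternative(s)
  B: 1 alternative(s)
  D: 2 alternative(s)
  S: 3 alternative(s)
Sum: 2 + 1 + 3 + 3 + 1 + 2 + 3 = 15

15


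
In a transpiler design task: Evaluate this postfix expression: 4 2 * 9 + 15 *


Processing tokens left to right:
Push 4, Push 2
Pop 4 and 2, compute 4 * 2 = 8, push 8
Push 9
Pop 8 and 9, compute 8 + 9 = 17, push 17
Push 15
Pop 17 and 15, compute 17 * 15 = 255, push 255
Stack result: 255

255


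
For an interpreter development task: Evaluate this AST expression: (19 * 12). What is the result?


Expression: (19 * 12)
Evaluating step by step:
  19 * 12 = 228
Result: 228

228


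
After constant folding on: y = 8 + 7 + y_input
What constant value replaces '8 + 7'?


Identifying constant sub-expression:
  Original: y = 8 + 7 + y_input
  8 and 7 are both compile-time constants
  Evaluating: 8 + 7 = 15
  After folding: y = 15 + y_input

15


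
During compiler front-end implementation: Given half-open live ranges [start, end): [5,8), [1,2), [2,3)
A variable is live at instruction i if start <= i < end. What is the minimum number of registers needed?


Live ranges:
  Var0: [5, 8)
  Var1: [1, 2)
  Var2: [2, 3)
Sweep-line events (position, delta, active):
  pos=1 start -> active=1
  pos=2 end -> active=0
  pos=2 start -> active=1
  pos=3 end -> active=0
  pos=5 start -> active=1
  pos=8 end -> active=0
Maximum simultaneous active: 1
Minimum registers needed: 1

1


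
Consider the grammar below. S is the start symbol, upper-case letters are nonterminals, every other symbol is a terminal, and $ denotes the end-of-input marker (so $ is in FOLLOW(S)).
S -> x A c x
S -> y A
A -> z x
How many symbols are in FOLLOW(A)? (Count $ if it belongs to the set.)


S is the start symbol and does not occur in any rule body, so FOLLOW(S) = {$}.
Examining every occurrence of A in a rule body:
  S -> x A c x : A is followed by terminal 'c' -> add 'c'
  S -> y A : A is at the right end -> add FOLLOW(S) = {$}
  A -> z x : A does not occur in the body -> contributes nothing
FOLLOW(A) = {c, $}
Count: 2

2


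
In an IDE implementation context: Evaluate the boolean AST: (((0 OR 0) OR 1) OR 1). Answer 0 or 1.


Step 1: Evaluate inner node
  0 OR 0 = 0
Step 2: Evaluate next node
  0 OR 1 = 1
Step 3: Evaluate root node
  1 OR 1 = 1

1


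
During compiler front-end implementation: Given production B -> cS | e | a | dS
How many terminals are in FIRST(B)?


Production: B -> cS | e | a | dS
Examining each alternative for leading terminals:
  B -> cS : first terminal = 'c'
  B -> e : first terminal = 'e'
  B -> a : first terminal = 'a'
  B -> dS : first terminal = 'd'
FIRST(B) = {a, c, d, e}
Count: 4

4


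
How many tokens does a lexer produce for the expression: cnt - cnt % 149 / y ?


Scanning 'cnt - cnt % 149 / y'
Token 1: 'cnt' -> identifier
Token 2: '-' -> operator
Token 3: 'cnt' -> identifier
Token 4: '%' -> operator
Token 5: '149' -> integer_literal
Token 6: '/' -> operator
Token 7: 'y' -> identifier
Total tokens: 7

7


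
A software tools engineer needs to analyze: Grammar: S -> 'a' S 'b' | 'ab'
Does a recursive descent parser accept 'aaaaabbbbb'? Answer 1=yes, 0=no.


Grammar accepts strings of the form a^n b^n (n >= 1)
Word: 'aaaaabbbbb'
Counting: 5 a's and 5 b's
Check: 5 == 5? Yes
Derivation (S -> aSb applied 4 time(s), then S -> ab): S => aSb => aaSbb => aaaSbbb => aaaaSbbbb => aaaaabbbbb
Accepted

1


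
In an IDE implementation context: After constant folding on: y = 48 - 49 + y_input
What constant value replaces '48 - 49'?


Identifying constant sub-expression:
  Original: y = 48 - 49 + y_input
  48 and 49 are both compile-time constants
  Evaluating: 48 - 49 = -1
  After folding: y = -1 + y_input

-1


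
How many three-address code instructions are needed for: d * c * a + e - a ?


Expression: d * c * a + e - a
Generating three-address code (respecting * over +/- precedence):
  Instruction 1: t1 = d * c
  Instruction 2: t2 = t1 * a
  Instruction 3: t3 = t2 + e
  Instruction 4: t4 = t3 - a
Total instructions: 4

4


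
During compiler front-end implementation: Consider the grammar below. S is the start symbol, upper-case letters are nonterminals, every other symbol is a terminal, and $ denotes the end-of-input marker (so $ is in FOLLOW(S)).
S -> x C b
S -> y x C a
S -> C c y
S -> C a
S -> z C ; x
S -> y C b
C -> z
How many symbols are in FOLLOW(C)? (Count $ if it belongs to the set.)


S is the start symbol and does not occur in any rule body, so FOLLOW(S) = {$}.
Examining every occurrence of C in a rule body:
  S -> x C b : C is followed by terminal 'b' -> add 'b'
  S -> y x C a : C is followed by terminal 'a' -> add 'a'
  S -> C c y : C is followed by terminal 'c' -> add 'c'
  S -> C a : C is followed by terminal 'a' -> add 'a' (already in the set)
  S -> z C ; x : C is followed by terminal ';' -> add ';'
  S -> y C b : C is followed by terminal 'b' -> add 'b' (already in the set)
  C -> z : C does not occur in the body -> contributes nothing
FOLLOW(C) = {;, a, b, c}
Count: 4

4


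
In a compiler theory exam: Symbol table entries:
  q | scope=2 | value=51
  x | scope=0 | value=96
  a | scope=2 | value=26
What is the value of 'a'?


Searching symbol table for 'a':
  q | scope=2 | value=51
  x | scope=0 | value=96
  a | scope=2 | value=26 <- MATCH
Found 'a' at scope 2 with value 26

26


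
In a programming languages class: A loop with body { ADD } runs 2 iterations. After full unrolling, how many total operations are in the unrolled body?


Loop body operations: ADD (1 op per iteration)
Unrolling 2 iterations:
  Iteration 1: ADD (1 ops)
  Iteration 2: ADD (1 ops)
Total: 2 iterations * 1 ops/iter = 2 operations

2


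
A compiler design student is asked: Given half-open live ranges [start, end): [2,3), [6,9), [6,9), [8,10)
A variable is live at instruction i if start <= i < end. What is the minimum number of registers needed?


Live ranges:
  Var0: [2, 3)
  Var1: [6, 9)
  Var2: [6, 9)
  Var3: [8, 10)
Sweep-line events (position, delta, active):
  pos=2 start -> active=1
  pos=3 end -> active=0
  pos=6 start -> active=1
  pos=6 start -> active=2
  pos=8 start -> active=3
  pos=9 end -> active=2
  pos=9 end -> active=1
  pos=10 end -> active=0
Maximum simultaneous active: 3
Minimum registers needed: 3

3


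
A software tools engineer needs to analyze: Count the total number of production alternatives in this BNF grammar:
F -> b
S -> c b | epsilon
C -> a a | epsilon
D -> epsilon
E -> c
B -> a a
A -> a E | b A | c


Counting alternatives per rule:
  F: 1 alternative(s)
  S: 2 alternative(s)
  C: 2 alternative(s)
  D: 1 alternative(s)
  E: 1 alternative(s)
  B: 1 alternative(s)
  A: 3 alternative(s)
Sum: 1 + 2 + 2 + 1 + 1 + 1 + 3 = 11

11


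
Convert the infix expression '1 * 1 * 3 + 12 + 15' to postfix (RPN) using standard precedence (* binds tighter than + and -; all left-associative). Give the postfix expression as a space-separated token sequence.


Applying the shunting-yard algorithm:
  Operand 1 -> output
  Push '*' onto operator stack -> op-stack: [*]
  Operand 1 -> output
  See '*' (prec 2); top '*' (prec 2) >= it -> pop '*' to output
  Push '*' onto operator stack -> op-stack: [*]
  Operand 3 -> output
  See '+' (prec 1); top '*' (prec 2) >= it -> pop '*' to output
  Push '+' onto operator stack -> op-stack: [+]
  Operand 12 -> output
  See '+' (prec 1); top '+' (prec 1) >= it -> pop '+' to output
  Push '+' onto operator stack -> op-stack: [+]
  Operand 15 -> output
  End of input: pop '+' to output
Postfix result: 1 1 * 3 * 12 + 15 +

1 1 * 3 * 12 + 15 +


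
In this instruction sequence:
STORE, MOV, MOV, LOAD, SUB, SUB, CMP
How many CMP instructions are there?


Scanning instruction sequence for CMP:
  Position 1: STORE
  Position 2: MOV
  Position 3: MOV
  Position 4: LOAD
  Position 5: SUB
  Position 6: SUB
  Position 7: CMP <- MATCH
Matches at positions: [7]
Total CMP count: 1

1


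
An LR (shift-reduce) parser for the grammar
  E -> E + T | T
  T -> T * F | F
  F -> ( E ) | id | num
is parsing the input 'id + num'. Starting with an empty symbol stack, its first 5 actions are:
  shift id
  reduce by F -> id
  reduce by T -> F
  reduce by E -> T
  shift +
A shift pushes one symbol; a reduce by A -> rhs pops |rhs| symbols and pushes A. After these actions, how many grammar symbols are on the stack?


Tracking the symbol stack through each action:
  Action 1: shift 'id' : push -> stack = [id] (size 1)
  Action 2: reduce by F -> id : pop 1, push F -> stack = [F] (size 1)
  Action 3: reduce by T -> F : pop 1, push T -> stack = [T] (size 1)
  Action 4: reduce by E -> T : pop 1, push E -> stack = [E] (size 1)
  Action 5: shift '+' : push -> stack = [E, +] (size 2)
Final stack size: 2

2


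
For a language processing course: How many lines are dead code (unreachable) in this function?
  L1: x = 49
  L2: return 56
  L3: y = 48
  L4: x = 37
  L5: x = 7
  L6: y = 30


Analyzing control flow:
  L1: reachable (before return)
  L2: reachable (return statement)
  L3: DEAD (after return at L2)
  L4: DEAD (after return at L2)
  L5: DEAD (after return at L2)
  L6: DEAD (after return at L2)
Return at L2, total lines = 6
Dead lines: L3 through L6
Count: 4

4


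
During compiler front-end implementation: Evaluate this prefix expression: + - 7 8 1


Parsing prefix expression: + - 7 8 1
Step 1: Innermost operation '- 7 8'
  7 - 8 = -1
Step 2: Outer operation '+ [-1] 1'
  -1 + 1 = 0

0


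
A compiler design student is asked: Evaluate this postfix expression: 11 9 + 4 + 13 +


Processing tokens left to right:
Push 11, Push 9
Pop 11 and 9, compute 11 + 9 = 20, push 20
Push 4
Pop 20 and 4, compute 20 + 4 = 24, push 24
Push 13
Pop 24 and 13, compute 24 + 13 = 37, push 37
Stack result: 37

37


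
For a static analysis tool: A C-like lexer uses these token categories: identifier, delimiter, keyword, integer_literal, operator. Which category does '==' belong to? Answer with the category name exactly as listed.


Token: '=='
Checking categories:
  identifier: no
  integer_literal: no
  operator: YES
  keyword: no
  delimiter: no
Category: operator

operator


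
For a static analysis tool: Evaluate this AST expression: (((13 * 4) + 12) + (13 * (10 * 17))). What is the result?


Expression: (((13 * 4) + 12) + (13 * (10 * 17)))
Evaluating step by step:
  13 * 4 = 52
  52 + 12 = 64
  10 * 17 = 170
  13 * 170 = 2210
  64 + 2210 = 2274
Result: 2274

2274


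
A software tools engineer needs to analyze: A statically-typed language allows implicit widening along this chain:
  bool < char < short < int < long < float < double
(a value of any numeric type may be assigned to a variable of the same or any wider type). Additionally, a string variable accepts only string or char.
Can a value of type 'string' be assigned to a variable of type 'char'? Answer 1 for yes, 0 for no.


Target variable type: char
Source value type: string
Rule: string cannot widen to any numeric type
Result: 0

0


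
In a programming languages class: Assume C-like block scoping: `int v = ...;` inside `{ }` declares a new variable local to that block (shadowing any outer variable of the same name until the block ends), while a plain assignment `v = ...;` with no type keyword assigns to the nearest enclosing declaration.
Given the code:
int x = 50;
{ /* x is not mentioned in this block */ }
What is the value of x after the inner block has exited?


Analyzing scoping rules:
Outer scope: declares x = 50
Inner block: x is neither redeclared nor assigned -> unchanged
After the block -> 50
Result: 50

50


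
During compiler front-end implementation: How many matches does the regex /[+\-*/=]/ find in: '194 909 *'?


Pattern: /[+\-*/=]/ (operators)
Input: '194 909 *'
Scanning for matches:
  Match 1: '*'
Total matches: 1

1


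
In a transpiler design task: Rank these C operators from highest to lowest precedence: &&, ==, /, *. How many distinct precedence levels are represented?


Looking up precedence for each operator:
  && -> precedence 2
  == -> precedence 3
  / -> precedence 6
  * -> precedence 6
Sorted highest to lowest: /, *, ==, &&
Distinct precedence values: [6, 3, 2]
Number of distinct levels: 3

3


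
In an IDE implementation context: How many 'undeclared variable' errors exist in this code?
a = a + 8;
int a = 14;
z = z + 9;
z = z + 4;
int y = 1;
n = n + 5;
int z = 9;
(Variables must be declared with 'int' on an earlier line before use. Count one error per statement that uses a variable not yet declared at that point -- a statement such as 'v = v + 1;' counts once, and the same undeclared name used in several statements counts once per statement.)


Scanning code line by line:
  Line 1: use 'a' -> ERROR (undeclared)
  Line 2: declare 'a' -> declared = ['a']
  Line 3: use 'z' -> ERROR (undeclared)
  Line 4: use 'z' -> ERROR (undeclared)
  Line 5: declare 'y' -> declared = ['a', 'y']
  Line 6: use 'n' -> ERROR (undeclared)
  Line 7: declare 'z' -> declared = ['a', 'y', 'z']
Total undeclared variable errors: 4

4


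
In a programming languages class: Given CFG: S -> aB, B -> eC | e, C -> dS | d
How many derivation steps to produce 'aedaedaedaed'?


Grammar: S -> aB, B -> eC | e, C -> dS | d
Deriving 'aedaedaedaed':
Step 1: S -> aB => aB
Step 2: B -> eC => aeC
Step 3: C -> dS => aedS
Step 4: S -> aB => aedaB
Step 5: B -> eC => aedaeC
Step 6: C -> dS => aedaedS
Step 7: S -> aB => aedaedaB
Step 8: B -> eC => aedaedaeC
Step 9: C -> dS => aedaedaedS
Step 10: S -> aB => aedaedaedaB
Step 11: B -> eC => aedaedaedaeC
Step 12: C -> d => aedaedaedaed
Total derivation steps: 12

12


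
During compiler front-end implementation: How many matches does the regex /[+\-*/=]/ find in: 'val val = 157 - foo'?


Pattern: /[+\-*/=]/ (operators)
Input: 'val val = 157 - foo'
Scanning for matches:
  Match 1: '='
  Match 2: '-'
Total matches: 2

2


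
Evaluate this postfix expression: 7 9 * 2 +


Processing tokens left to right:
Push 7, Push 9
Pop 7 and 9, compute 7 * 9 = 63, push 63
Push 2
Pop 63 and 2, compute 63 + 2 = 65, push 65
Stack result: 65

65


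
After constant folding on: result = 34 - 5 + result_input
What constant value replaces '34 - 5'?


Identifying constant sub-expression:
  Original: result = 34 - 5 + result_input
  34 and 5 are both compile-time constants
  Evaluating: 34 - 5 = 29
  After folding: result = 29 + result_input

29


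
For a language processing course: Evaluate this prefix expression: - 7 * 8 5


Parsing prefix expression: - 7 * 8 5
Step 1: Innermost operation '* 8 5'
  8 * 5 = 40
Step 2: Outer operation '- 7 [40]'
  7 - 40 = -33

-33


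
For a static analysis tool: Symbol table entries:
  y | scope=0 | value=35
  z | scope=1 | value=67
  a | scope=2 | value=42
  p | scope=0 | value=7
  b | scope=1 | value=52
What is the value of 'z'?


Searching symbol table for 'z':
  y | scope=0 | value=35
  z | scope=1 | value=67 <- MATCH
  a | scope=2 | value=42
  p | scope=0 | value=7
  b | scope=1 | value=52
Found 'z' at scope 1 with value 67

67


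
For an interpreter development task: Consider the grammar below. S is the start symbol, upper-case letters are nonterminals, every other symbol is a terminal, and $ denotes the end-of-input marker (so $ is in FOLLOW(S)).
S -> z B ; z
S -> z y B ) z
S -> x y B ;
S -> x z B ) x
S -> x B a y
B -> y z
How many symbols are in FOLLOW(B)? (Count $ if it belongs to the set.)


S is the start symbol and does not occur in any rule body, so FOLLOW(S) = {$}.
Examining every occurrence of B in a rule body:
  S -> z B ; z : B is followed by terminal ';' -> add ';'
  S -> z y B ) z : B is followed by terminal ')' -> add ')'
  S -> x y B ; : B is followed by terminal ';' -> add ';' (already in the set)
  S -> x z B ) x : B is followed by terminal ')' -> add ')' (already in the set)
  S -> x B a y : B is followed by terminal 'a' -> add 'a'
  B -> y z : B does not occur in the body -> contributes nothing
FOLLOW(B) = {), ;, a}
Count: 3

3


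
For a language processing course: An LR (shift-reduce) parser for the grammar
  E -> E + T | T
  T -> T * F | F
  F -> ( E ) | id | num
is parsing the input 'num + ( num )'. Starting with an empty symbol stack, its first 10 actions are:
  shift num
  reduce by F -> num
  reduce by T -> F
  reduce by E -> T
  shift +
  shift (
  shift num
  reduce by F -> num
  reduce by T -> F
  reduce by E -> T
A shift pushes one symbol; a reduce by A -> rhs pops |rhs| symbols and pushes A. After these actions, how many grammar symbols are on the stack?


Tracking the symbol stack through each action:
  Action 1: shift 'num' : push -> stack = [num] (size 1)
  Action 2: reduce by F -> num : pop 1, push F -> stack = [F] (size 1)
  Action 3: reduce by T -> F : pop 1, push T -> stack = [T] (size 1)
  Action 4: reduce by E -> T : pop 1, push E -> stack = [E] (size 1)
  Action 5: shift '+' : push -> stack = [E, +] (size 2)
  Action 6: shift '(' : push -> stack = [E, +, (] (size 3)
  Action 7: shift 'num' : push -> stack = [E, +, (, num] (size 4)
  Action 8: reduce by F -> num : pop 1, push F -> stack = [E, +, (, F] (size 4)
  Action 9: reduce by T -> F : pop 1, push T -> stack = [E, +, (, T] (size 4)
  Action 10: reduce by E -> T : pop 1, push E -> stack = [E, +, (, E] (size 4)
Final stack size: 4

4


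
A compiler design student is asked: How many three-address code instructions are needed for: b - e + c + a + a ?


Expression: b - e + c + a + a
Generating three-address code (respecting * over +/- precedence):
  Instruction 1: t1 = b - e
  Instruction 2: t2 = t1 + c
  Instruction 3: t3 = t2 + a
  Instruction 4: t4 = t3 + a
Total instructions: 4

4


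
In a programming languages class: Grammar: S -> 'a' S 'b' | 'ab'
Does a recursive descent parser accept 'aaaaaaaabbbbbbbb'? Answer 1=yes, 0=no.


Grammar accepts strings of the form a^n b^n (n >= 1)
Word: 'aaaaaaaabbbbbbbb'
Counting: 8 a's and 8 b's
Check: 8 == 8? Yes
Derivation (S -> aSb applied 7 time(s), then S -> ab): S => aSb => aaSbb => aaaSbbb => aaaaSbbbb => aaaaaSbbbbb => aaaaaaSbbbbbb => aaaaaaaSbbbbbbb => aaaaaaaabbbbbbbb
Accepted

1


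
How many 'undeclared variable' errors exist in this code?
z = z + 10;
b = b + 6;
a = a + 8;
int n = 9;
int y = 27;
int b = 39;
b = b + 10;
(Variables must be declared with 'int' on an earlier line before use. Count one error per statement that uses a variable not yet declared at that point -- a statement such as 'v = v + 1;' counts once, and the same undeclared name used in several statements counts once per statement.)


Scanning code line by line:
  Line 1: use 'z' -> ERROR (undeclared)
  Line 2: use 'b' -> ERROR (undeclared)
  Line 3: use 'a' -> ERROR (undeclared)
  Line 4: declare 'n' -> declared = ['n']
  Line 5: declare 'y' -> declared = ['n', 'y']
  Line 6: declare 'b' -> declared = ['b', 'n', 'y']
  Line 7: use 'b' -> OK (declared)
Total undeclared variable errors: 3

3


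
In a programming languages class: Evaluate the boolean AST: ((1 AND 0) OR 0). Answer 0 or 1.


Step 1: Evaluate inner node
  1 AND 0 = 0
Step 2: Evaluate root node
  0 OR 0 = 0

0


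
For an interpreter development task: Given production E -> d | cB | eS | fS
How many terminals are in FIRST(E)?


Production: E -> d | cB | eS | fS
Examining each alternative for leading terminals:
  E -> d : first terminal = 'd'
  E -> cB : first terminal = 'c'
  E -> eS : first terminal = 'e'
  E -> fS : first terminal = 'f'
FIRST(E) = {c, d, e, f}
Count: 4

4


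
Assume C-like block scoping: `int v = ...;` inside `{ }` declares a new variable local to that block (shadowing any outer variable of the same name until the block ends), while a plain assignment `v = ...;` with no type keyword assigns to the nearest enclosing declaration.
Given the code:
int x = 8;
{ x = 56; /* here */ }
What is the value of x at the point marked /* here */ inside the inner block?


Analyzing scoping rules:
Outer scope: declares x = 8
Inner block: 'x = 56;' has no type keyword, so it is an assignment to the outer x (no shadowing)
Inside the block, after the assignment -> 56
Result: 56

56


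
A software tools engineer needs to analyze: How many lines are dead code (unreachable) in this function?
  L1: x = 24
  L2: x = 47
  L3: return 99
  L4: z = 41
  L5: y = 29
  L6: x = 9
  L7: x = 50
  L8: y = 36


Analyzing control flow:
  L1: reachable (before return)
  L2: reachable (before return)
  L3: reachable (return statement)
  L4: DEAD (after return at L3)
  L5: DEAD (after return at L3)
  L6: DEAD (after return at L3)
  L7: DEAD (after return at L3)
  L8: DEAD (after return at L3)
Return at L3, total lines = 8
Dead lines: L4 through L8
Count: 5

5


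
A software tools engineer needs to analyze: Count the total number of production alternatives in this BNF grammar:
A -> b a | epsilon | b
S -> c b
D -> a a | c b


Counting alternatives per rule:
  A: 3 alternative(s)
  S: 1 alternative(s)
  D: 2 alternative(s)
Sum: 3 + 1 + 2 = 6

6


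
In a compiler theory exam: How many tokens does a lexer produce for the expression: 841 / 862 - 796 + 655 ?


Scanning '841 / 862 - 796 + 655'
Token 1: '841' -> integer_literal
Token 2: '/' -> operator
Token 3: '862' -> integer_literal
Token 4: '-' -> operator
Token 5: '796' -> integer_literal
Token 6: '+' -> operator
Token 7: '655' -> integer_literal
Total tokens: 7

7


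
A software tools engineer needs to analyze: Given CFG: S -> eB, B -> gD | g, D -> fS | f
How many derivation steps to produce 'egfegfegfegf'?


Grammar: S -> eB, B -> gD | g, D -> fS | f
Deriving 'egfegfegfegf':
Step 1: S -> eB => eB
Step 2: B -> gD => egD
Step 3: D -> fS => egfS
Step 4: S -> eB => egfeB
Step 5: B -> gD => egfegD
Step 6: D -> fS => egfegfS
Step 7: S -> eB => egfegfeB
Step 8: B -> gD => egfegfegD
Step 9: D -> fS => egfegfegfS
Step 10: S -> eB => egfegfegfeB
Step 11: B -> gD => egfegfegfegD
Step 12: D -> f => egfegfegfegf
Total derivation steps: 12

12


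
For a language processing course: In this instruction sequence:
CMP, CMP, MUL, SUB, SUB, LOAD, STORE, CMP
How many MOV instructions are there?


Scanning instruction sequence for MOV:
  Position 1: CMP
  Position 2: CMP
  Position 3: MUL
  Position 4: SUB
  Position 5: SUB
  Position 6: LOAD
  Position 7: STORE
  Position 8: CMP
Matches at positions: []
Total MOV count: 0

0


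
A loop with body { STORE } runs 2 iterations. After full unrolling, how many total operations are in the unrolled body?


Loop body operations: STORE (1 op per iteration)
Unrolling 2 iterations:
  Iteration 1: STORE (1 ops)
  Iteration 2: STORE (1 ops)
Total: 2 iterations * 1 ops/iter = 2 operations

2


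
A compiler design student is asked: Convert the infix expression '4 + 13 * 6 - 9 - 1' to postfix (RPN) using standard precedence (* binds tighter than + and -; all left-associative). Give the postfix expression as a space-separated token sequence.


Applying the shunting-yard algorithm:
  Operand 4 -> output
  Push '+' onto operator stack -> op-stack: [+]
  Operand 13 -> output
  Push '*' onto operator stack -> op-stack: [+, *]
  Operand 6 -> output
  See '-' (prec 1); top '*' (prec 2) >= it -> pop '*' to output
  See '-' (prec 1); top '+' (prec 1) >= it -> pop '+' to output
  Push '-' onto operator stack -> op-stack: [-]
  Operand 9 -> output
  See '-' (prec 1); top '-' (prec 1) >= it -> pop '-' to output
  Push '-' onto operator stack -> op-stack: [-]
  Operand 1 -> output
  End of input: pop '-' to output
Postfix result: 4 13 6 * + 9 - 1 -

4 13 6 * + 9 - 1 -


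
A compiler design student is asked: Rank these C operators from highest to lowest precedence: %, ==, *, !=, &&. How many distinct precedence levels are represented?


Looking up precedence for each operator:
  % -> precedence 6
  == -> precedence 3
  * -> precedence 6
  != -> precedence 3
  && -> precedence 2
Sorted highest to lowest: %, *, ==, !=, &&
Distinct precedence values: [6, 3, 2]
Number of distinct levels: 3

3


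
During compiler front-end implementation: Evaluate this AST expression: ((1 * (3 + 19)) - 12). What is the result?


Expression: ((1 * (3 + 19)) - 12)
Evaluating step by step:
  3 + 19 = 22
  1 * 22 = 22
  22 - 12 = 10
Result: 10

10


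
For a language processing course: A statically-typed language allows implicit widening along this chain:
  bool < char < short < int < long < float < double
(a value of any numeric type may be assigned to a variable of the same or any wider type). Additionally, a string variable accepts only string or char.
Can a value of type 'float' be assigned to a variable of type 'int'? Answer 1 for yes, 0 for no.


Target variable type: int
Source value type: float
Numeric ranks: float=5, int=3
Widening allowed iff rank(source) <= rank(target): 5 <= 3? No
Result: 0

0


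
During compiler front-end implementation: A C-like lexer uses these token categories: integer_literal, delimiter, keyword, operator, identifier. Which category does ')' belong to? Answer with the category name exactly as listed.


Token: ')'
Checking categories:
  identifier: no
  integer_literal: no
  operator: no
  keyword: no
  delimiter: YES
Category: delimiter

delimiter


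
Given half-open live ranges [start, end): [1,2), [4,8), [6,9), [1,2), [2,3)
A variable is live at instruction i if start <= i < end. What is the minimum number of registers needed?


Live ranges:
  Var0: [1, 2)
  Var1: [4, 8)
  Var2: [6, 9)
  Var3: [1, 2)
  Var4: [2, 3)
Sweep-line events (position, delta, active):
  pos=1 start -> active=1
  pos=1 start -> active=2
  pos=2 end -> active=1
  pos=2 end -> active=0
  pos=2 start -> active=1
  pos=3 end -> active=0
  pos=4 start -> active=1
  pos=6 start -> active=2
  pos=8 end -> active=1
  pos=9 end -> active=0
Maximum simultaneous active: 2
Minimum registers needed: 2

2


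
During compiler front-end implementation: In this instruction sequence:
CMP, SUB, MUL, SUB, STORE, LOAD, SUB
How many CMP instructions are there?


Scanning instruction sequence for CMP:
  Position 1: CMP <- MATCH
  Position 2: SUB
  Position 3: MUL
  Position 4: SUB
  Position 5: STORE
  Position 6: LOAD
  Position 7: SUB
Matches at positions: [1]
Total CMP count: 1

1


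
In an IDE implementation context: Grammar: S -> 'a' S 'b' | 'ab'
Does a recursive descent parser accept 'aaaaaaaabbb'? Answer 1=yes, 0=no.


Grammar accepts strings of the form a^n b^n (n >= 1)
Word: 'aaaaaaaabbb'
Counting: 8 a's and 3 b's
Check: 8 == 3? No
Mismatch: a-count != b-count
Rejected

0


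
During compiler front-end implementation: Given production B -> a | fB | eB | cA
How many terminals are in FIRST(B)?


Production: B -> a | fB | eB | cA
Examining each alternative for leading terminals:
  B -> a : first terminal = 'a'
  B -> fB : first terminal = 'f'
  B -> eB : first terminal = 'e'
  B -> cA : first terminal = 'c'
FIRST(B) = {a, c, e, f}
Count: 4

4


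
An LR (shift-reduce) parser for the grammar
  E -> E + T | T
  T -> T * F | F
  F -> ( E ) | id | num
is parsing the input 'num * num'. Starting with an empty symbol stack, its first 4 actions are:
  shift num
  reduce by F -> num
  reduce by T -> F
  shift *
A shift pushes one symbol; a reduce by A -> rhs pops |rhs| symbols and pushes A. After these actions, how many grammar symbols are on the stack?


Tracking the symbol stack through each action:
  Action 1: shift 'num' : push -> stack = [num] (size 1)
  Action 2: reduce by F -> num : pop 1, push F -> stack = [F] (size 1)
  Action 3: reduce by T -> F : pop 1, push T -> stack = [T] (size 1)
  Action 4: shift '*' : push -> stack = [T, *] (size 2)
Final stack size: 2

2


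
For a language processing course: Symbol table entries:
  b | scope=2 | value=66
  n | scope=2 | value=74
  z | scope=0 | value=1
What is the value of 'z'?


Searching symbol table for 'z':
  b | scope=2 | value=66
  n | scope=2 | value=74
  z | scope=0 | value=1 <- MATCH
Found 'z' at scope 0 with value 1

1


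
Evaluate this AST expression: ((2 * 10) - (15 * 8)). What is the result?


Expression: ((2 * 10) - (15 * 8))
Evaluating step by step:
  2 * 10 = 20
  15 * 8 = 120
  20 - 120 = -100
Result: -100

-100


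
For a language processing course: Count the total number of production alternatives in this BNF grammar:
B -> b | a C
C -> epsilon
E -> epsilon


Counting alternatives per rule:
  B: 2 alternative(s)
  C: 1 alternative(s)
  E: 1 alternative(s)
Sum: 2 + 1 + 1 = 4

4


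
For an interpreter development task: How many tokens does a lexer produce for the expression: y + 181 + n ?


Scanning 'y + 181 + n'
Token 1: 'y' -> identifier
Token 2: '+' -> operator
Token 3: '181' -> integer_literal
Token 4: '+' -> operator
Token 5: 'n' -> identifier
Total tokens: 5

5


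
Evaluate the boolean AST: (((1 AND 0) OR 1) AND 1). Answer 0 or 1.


Step 1: Evaluate inner node
  1 AND 0 = 0
Step 2: Evaluate next node
  0 OR 1 = 1
Step 3: Evaluate root node
  1 AND 1 = 1

1


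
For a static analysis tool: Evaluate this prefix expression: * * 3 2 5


Parsing prefix expression: * * 3 2 5
Step 1: Innermost operation '* 3 2'
  3 * 2 = 6
Step 2: Outer operation '* [6] 5'
  6 * 5 = 30

30


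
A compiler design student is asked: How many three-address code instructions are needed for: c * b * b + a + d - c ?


Expression: c * b * b + a + d - c
Generating three-address code (respecting * over +/- precedence):
  Instruction 1: t1 = c * b
  Instruction 2: t2 = t1 * b
  Instruction 3: t3 = t2 + a
  Instruction 4: t4 = t3 + d
  Instruction 5: t5 = t4 - c
Total instructions: 5

5


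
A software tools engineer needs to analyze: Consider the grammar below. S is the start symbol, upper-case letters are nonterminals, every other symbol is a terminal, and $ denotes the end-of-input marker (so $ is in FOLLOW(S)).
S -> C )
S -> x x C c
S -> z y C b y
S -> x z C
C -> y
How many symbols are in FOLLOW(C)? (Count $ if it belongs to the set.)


S is the start symbol and does not occur in any rule body, so FOLLOW(S) = {$}.
Examining every occurrence of C in a rule body:
  S -> C ) : C is followed by terminal ')' -> add ')'
  S -> x x C c : C is followed by terminal 'c' -> add 'c'
  S -> z y C b y : C is followed by terminal 'b' -> add 'b'
  S -> x z C : C is at the right end -> add FOLLOW(S) = {$}
  C -> y : C does not occur in the body -> contributes nothing
FOLLOW(C) = {), b, c, $}
Count: 4

4


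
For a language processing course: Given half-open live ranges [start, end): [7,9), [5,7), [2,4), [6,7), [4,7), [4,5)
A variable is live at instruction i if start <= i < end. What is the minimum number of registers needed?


Live ranges:
  Var0: [7, 9)
  Var1: [5, 7)
  Var2: [2, 4)
  Var3: [6, 7)
  Var4: [4, 7)
  Var5: [4, 5)
Sweep-line events (position, delta, active):
  pos=2 start -> active=1
  pos=4 end -> active=0
  pos=4 start -> active=1
  pos=4 start -> active=2
  pos=5 end -> active=1
  pos=5 start -> active=2
  pos=6 start -> active=3
  pos=7 end -> active=2
  pos=7 end -> active=1
  pos=7 end -> active=0
  pos=7 start -> active=1
  pos=9 end -> active=0
Maximum simultaneous active: 3
Minimum registers needed: 3

3


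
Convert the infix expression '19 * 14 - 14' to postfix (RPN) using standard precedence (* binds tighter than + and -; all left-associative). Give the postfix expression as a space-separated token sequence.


Applying the shunting-yard algorithm:
  Operand 19 -> output
  Push '*' onto operator stack -> op-stack: [*]
  Operand 14 -> output
  See '-' (prec 1); top '*' (prec 2) >= it -> pop '*' to output
  Push '-' onto operator stack -> op-stack: [-]
  Operand 14 -> output
  End of input: pop '-' to output
Postfix result: 19 14 * 14 -

19 14 * 14 -


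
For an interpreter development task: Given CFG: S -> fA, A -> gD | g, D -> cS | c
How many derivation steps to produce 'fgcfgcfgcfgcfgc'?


Grammar: S -> fA, A -> gD | g, D -> cS | c
Deriving 'fgcfgcfgcfgcfgc':
Step 1: S -> fA => fA
Step 2: A -> gD => fgD
Step 3: D -> cS => fgcS
Step 4: S -> fA => fgcfA
Step 5: A -> gD => fgcfgD
Step 6: D -> cS => fgcfgcS
Step 7: S -> fA => fgcfgcfA
Step 8: A -> gD => fgcfgcfgD
Step 9: D -> cS => fgcfgcfgcS
Step 10: S -> fA => fgcfgcfgcfA
Step 11: A -> gD => fgcfgcfgcfgD
Step 12: D -> cS => fgcfgcfgcfgcS
Step 13: S -> fA => fgcfgcfgcfgcfA
Step 14: A -> gD => fgcfgcfgcfgcfgD
Step 15: D -> c => fgcfgcfgcfgcfgc
Total derivation steps: 15

15
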